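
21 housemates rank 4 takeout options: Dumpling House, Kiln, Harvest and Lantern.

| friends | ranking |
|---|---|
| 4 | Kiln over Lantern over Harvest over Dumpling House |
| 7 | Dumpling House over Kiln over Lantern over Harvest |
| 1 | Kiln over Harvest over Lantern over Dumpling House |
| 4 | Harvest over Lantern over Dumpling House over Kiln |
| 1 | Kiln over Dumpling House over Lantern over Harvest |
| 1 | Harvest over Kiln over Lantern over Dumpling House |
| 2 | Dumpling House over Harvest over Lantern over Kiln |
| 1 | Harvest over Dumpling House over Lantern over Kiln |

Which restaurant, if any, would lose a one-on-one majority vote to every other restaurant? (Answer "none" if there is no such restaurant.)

none

Pairwise majorities:
Dumpling House vs Kiln: Dumpling House preferred on 7+4+2+1 = 14 ballots; Dumpling House wins 14–7.
Dumpling House vs Harvest: Dumpling House is ranked higher on 7+1+2 = 10 ballots, Harvest on 11. Harvest wins 11–10.
Dumpling House–Lantern: Dumpling House 11–10.
Kiln vs Harvest: 13 to 8, Kiln.
Kiln vs Lantern: Kiln is ranked higher on 4+7+1+1+1 = 14 ballots, Lantern on 7. Kiln wins 14–7.
Harvest–Lantern: Lantern 12–9.
No restaurant is winless: Dumpling House beats Kiln; Kiln beats Harvest; Harvest beats Dumpling House; Lantern beats Harvest. There is no Condorcet loser.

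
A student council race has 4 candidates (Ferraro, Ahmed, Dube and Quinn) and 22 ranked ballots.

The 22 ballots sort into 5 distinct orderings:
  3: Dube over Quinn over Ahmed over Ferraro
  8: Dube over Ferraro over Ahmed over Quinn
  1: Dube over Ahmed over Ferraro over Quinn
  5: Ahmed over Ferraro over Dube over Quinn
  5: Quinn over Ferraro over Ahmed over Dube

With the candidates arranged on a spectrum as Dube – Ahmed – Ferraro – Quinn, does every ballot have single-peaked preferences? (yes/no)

Axis positions: Dube=1, Ahmed=2, Ferraro=3, Quinn=4.
Cluster 1: ranking walks positions 1-4-2-3; Quinn is ranked above Ahmed even though Ahmed lies between Quinn and the peak Dube on the axis — preferences dip and rise again. Not single-peaked.
Cluster 2: ranking walks positions 1-3-2-4; Ferraro is ranked above Ahmed even though Ahmed lies between Ferraro and the peak Dube on the axis — preferences dip and rise again. Not single-peaked.
Cluster 3 (peak Dube at position 1): ranking walks positions 1-2-3-4, expanding outward from the peak — single-peaked.
Cluster 4 (peak Ahmed at position 2): ranking walks positions 2-3-1-4, expanding outward from the peak — single-peaked.
Cluster 5 (peak Quinn at position 4): ranking walks positions 4-3-2-1, expanding outward from the peak — single-peaked.
Cluster 1 violates single-peakedness, so the profile is not single-peaked on this axis.

no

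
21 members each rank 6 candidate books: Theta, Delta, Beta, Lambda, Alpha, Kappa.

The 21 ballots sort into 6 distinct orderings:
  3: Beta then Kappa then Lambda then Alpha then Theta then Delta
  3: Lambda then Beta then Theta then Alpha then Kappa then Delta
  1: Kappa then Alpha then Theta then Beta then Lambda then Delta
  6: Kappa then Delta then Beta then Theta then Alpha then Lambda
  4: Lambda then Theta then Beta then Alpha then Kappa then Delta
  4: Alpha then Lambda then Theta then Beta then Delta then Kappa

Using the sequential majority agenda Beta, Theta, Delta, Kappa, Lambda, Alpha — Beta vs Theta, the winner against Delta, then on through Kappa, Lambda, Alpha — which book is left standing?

Alpha

Round 1: Beta vs Theta — 12–9, Beta advances.
Round 2: Beta vs Delta — 15–6, Beta advances.
Round 3: Beta vs Kappa — 14–7, Beta advances.
Round 4: Beta vs Lambda — 10–11, Lambda advances.
Round 5: Lambda vs Alpha — 10–11, Alpha advances.
Alpha survives the agenda.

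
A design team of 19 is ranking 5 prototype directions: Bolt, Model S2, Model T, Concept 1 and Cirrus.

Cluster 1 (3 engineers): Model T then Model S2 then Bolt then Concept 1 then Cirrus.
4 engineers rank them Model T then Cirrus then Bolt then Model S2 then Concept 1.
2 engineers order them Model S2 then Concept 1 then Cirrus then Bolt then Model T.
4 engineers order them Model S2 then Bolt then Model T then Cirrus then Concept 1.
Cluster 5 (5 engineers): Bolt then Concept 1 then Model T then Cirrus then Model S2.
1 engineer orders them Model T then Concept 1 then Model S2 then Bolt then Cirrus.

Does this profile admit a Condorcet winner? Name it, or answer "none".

none

Check each pair by majority over 19 ballots:
Bolt vs Model S2: Bolt preferred on 4+5 = 9 ballots; Model S2 wins 10–9.
Bolt vs Model T: Bolt preferred on 2+4+5 = 11 ballots; Bolt wins 11–8.
Bolt vs Concept 1: Bolt preferred on 3+4+4+5 = 16 ballots; Bolt wins 16–3.
Bolt vs Cirrus: Bolt is ranked higher on 3+4+5+1 = 13 ballots, Cirrus on 6. Bolt wins 13–6.
Model S2 vs Model T: Model S2 preferred on 2+4 = 6 ballots; Model T wins 13–6.
Model S2 vs Concept 1: 13 to 6, Model S2.
Model S2 vs Cirrus: Model S2 is ranked higher on 3+2+4+1 = 10 ballots, Cirrus on 9. Model S2 wins 10–9.
Model T vs Concept 1: Model T preferred on 3+4+4+1 = 12 ballots; Model T wins 12–7.
Model T vs Cirrus: 17 to 2, Model T.
Concept 1 vs Cirrus: 11 to 8, Concept 1.
No design is unbeaten: Bolt loses to Model S2; Model S2 loses to Model T; Model T loses to Bolt; Concept 1 loses to Bolt; Cirrus loses to Bolt. In particular Bolt > Model T > Model S2 > Bolt is a majority cycle — no Condorcet winner exists.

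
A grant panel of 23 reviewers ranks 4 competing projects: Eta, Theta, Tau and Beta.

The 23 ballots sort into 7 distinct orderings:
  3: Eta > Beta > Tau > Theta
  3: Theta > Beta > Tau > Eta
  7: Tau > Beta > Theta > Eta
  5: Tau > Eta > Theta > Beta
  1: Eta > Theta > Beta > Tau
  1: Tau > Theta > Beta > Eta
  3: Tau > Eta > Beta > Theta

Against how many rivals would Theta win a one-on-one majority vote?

Theta against each rival (23 reviewers):
Theta vs Eta: Eta, 12–11.
Theta vs Tau: 4 to 19, Tau.
Theta vs Beta: Beta wins 13–10.
Theta beats no one; loses to Eta, Tau, Beta — 0 pairwise wins.

0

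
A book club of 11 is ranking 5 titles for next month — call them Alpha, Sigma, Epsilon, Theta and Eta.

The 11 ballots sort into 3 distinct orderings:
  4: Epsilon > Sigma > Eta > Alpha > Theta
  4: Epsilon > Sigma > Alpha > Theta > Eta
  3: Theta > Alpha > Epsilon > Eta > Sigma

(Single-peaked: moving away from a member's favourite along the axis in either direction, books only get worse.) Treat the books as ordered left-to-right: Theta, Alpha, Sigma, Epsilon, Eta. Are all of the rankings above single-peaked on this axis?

Axis positions: Theta=1, Alpha=2, Sigma=3, Epsilon=4, Eta=5.
Cluster 1 (peak Epsilon at position 4): ranking walks positions 4-3-5-2-1, expanding outward from the peak — single-peaked.
Cluster 2 (peak Epsilon at position 4): ranking walks positions 4-3-2-1-5, expanding outward from the peak — single-peaked.
Cluster 3: ranking walks positions 1-2-4-5-3; Epsilon is ranked above Sigma even though Sigma lies between Epsilon and the peak Theta on the axis — preferences dip and rise again. Not single-peaked.
Cluster 3 violates single-peakedness, so the profile is not single-peaked on this axis.

no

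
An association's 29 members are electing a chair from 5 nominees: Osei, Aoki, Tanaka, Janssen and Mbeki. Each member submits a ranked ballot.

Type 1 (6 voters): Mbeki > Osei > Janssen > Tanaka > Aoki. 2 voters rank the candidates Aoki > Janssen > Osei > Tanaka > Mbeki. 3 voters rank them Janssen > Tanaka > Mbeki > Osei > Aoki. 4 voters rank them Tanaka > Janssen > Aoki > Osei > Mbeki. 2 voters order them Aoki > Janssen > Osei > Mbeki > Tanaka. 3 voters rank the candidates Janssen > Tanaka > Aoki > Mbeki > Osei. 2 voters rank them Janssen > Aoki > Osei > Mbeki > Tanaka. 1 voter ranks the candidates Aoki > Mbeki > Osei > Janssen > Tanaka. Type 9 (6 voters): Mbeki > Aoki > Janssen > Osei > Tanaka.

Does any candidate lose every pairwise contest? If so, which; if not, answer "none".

none

Pairwise majorities:
Osei vs Aoki: Aoki, 20–9.
Osei vs Tanaka: Osei is ranked higher on 6+2+2+2+1+6 = 19 ballots, Tanaka on 10. Osei wins 19–10.
Osei vs Janssen: Janssen, 22–7.
Osei vs Mbeki: 10 to 19, Mbeki.
Aoki vs Tanaka: Aoki is ranked higher on 2+2+2+1+6 = 13 ballots, Tanaka on 16. Tanaka wins 16–13.
Aoki vs Janssen: Janssen, 18–11.
Aoki–Mbeki: Mbeki 15–14.
Tanaka–Janssen: Janssen 25–4.
Tanaka–Mbeki: Mbeki 17–12.
Janssen vs Mbeki: 16 to 13, Janssen.
No candidate is winless: Osei beats Tanaka; Aoki beats Osei; Tanaka beats Aoki; Janssen beats Osei; Mbeki beats Osei. There is no Condorcet loser.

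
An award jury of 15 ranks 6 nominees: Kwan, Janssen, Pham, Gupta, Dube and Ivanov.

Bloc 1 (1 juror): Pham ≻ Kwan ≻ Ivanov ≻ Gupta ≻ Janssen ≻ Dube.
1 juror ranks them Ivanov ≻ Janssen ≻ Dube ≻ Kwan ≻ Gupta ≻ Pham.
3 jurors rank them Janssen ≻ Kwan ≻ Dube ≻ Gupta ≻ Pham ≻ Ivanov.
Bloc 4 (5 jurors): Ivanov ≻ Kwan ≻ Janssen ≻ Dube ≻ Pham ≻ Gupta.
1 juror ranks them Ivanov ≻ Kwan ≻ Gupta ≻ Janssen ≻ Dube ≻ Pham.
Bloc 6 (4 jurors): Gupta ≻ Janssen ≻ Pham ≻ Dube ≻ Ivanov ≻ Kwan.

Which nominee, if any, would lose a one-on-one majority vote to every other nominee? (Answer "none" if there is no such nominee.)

none

Head-to-head results (15 jurors):
Kwan vs Janssen: Janssen wins 8–7.
Kwan vs Pham: Kwan preferred on 1+3+5+1 = 10 ballots; Kwan wins 10–5.
Kwan–Gupta: Kwan 11–4.
Kwan–Dube: Kwan 10–5.
Kwan vs Ivanov: Ivanov, 11–4.
Janssen vs Pham: Janssen wins 14–1.
Janssen vs Gupta: 1+3+5 = 9 for Janssen, 6 for Gupta — Janssen by 9–6.
Janssen vs Dube: 1+1+3+5+1+4 = 15 for Janssen, 0 for Dube — Janssen by 15–0.
Janssen vs Ivanov: Ivanov, 8–7.
Pham vs Gupta: 6 to 9, Gupta.
Pham vs Dube: Pham is ranked higher on 1+4 = 5 ballots, Dube on 10. Dube wins 10–5.
Pham–Ivanov: Pham 8–7.
Gupta vs Dube: Dube wins 9–6.
Gupta vs Ivanov: Gupta preferred on 3+4 = 7 ballots; Ivanov wins 8–7.
Dube–Ivanov: Ivanov 8–7.
Each nominee has at least one pairwise win (Kwan beats Pham; Janssen beats Kwan; Pham beats Ivanov; Gupta beats Pham; Dube beats Pham; Ivanov beats Kwan) — no Condorcet loser.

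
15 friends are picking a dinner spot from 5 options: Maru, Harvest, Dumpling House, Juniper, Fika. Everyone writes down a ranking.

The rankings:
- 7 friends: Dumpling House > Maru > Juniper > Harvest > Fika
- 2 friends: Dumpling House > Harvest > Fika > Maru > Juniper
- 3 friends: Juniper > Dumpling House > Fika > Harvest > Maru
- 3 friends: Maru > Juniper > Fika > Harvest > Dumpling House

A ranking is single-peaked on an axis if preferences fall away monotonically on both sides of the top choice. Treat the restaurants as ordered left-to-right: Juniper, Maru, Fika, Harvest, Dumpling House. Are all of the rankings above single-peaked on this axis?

no

Axis positions: Juniper=1, Maru=2, Fika=3, Harvest=4, Dumpling House=5.
Faction 1: ranking walks positions 5-2-1-4-3; Maru is ranked above Harvest even though Harvest lies between Maru and the peak Dumpling House on the axis — preferences dip and rise again. Not single-peaked.
Faction 2 (peak Dumpling House at position 5): ranking walks positions 5-4-3-2-1, expanding outward from the peak — single-peaked.
Faction 3: ranking walks positions 1-5-3-4-2; Dumpling House is ranked above Maru even though Maru lies between Dumpling House and the peak Juniper on the axis — preferences dip and rise again. Not single-peaked.
Faction 4 (peak Maru at position 2): ranking walks positions 2-1-3-4-5, expanding outward from the peak — single-peaked.
Faction 1 violates single-peakedness, so the profile is not single-peaked on this axis.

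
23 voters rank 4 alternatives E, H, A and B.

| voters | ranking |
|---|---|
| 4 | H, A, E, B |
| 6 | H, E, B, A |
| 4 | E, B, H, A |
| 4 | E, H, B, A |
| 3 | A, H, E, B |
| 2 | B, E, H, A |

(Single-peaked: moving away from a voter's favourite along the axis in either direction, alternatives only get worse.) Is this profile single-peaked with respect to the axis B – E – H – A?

yes

Axis positions: B=1, E=2, H=3, A=4.
Ballot type 1 (peak H at position 3): ranking walks positions 3-4-2-1, expanding outward from the peak — single-peaked.
Ballot type 2 (peak H at position 3): ranking walks positions 3-2-1-4, expanding outward from the peak — single-peaked.
Ballot type 3 (peak E at position 2): ranking walks positions 2-1-3-4, expanding outward from the peak — single-peaked.
Ballot type 4 (peak E at position 2): ranking walks positions 2-3-1-4, expanding outward from the peak — single-peaked.
Ballot type 5 (peak A at position 4): ranking walks positions 4-3-2-1, expanding outward from the peak — single-peaked.
Ballot type 6 (peak B at position 1): ranking walks positions 1-2-3-4, expanding outward from the peak — single-peaked.
Every ranking is single-peaked on this axis.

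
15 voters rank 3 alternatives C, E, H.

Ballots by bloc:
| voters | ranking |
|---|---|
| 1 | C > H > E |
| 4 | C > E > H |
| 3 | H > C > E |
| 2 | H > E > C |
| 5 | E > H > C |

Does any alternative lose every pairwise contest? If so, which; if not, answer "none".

none

Pairwise majorities:
C vs E: C, 8–7.
C vs H: H, 10–5.
E vs H: 4+5 = 9 for E, 6 for H — E by 9–6.
No alternative is winless: C beats E; E beats H; H beats C. There is no Condorcet loser.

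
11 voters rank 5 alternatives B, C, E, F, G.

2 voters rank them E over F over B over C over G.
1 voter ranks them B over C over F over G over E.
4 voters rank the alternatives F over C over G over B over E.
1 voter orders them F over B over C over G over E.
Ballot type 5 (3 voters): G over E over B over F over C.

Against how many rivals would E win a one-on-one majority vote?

0

E against each rival (11 voters):
E vs B: B, 6–5.
E vs C: C, 6–5.
E vs F: 5 to 6, F.
E vs G: E preferred on 2 ballots; G wins 9–2.
E beats no one; loses to B, C, F, G — 0 pairwise wins.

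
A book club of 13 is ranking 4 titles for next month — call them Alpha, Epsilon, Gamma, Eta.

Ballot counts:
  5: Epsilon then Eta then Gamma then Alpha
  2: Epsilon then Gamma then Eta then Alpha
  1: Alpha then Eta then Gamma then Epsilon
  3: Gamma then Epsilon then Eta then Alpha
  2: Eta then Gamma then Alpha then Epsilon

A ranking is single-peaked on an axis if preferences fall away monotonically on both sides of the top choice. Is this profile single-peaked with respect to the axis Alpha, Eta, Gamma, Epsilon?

no

Axis positions: Alpha=1, Eta=2, Gamma=3, Epsilon=4.
Cluster 1: ranking walks positions 4-2-3-1; Eta is ranked above Gamma even though Gamma lies between Eta and the peak Epsilon on the axis — preferences dip and rise again. Not single-peaked.
Cluster 2 (peak Epsilon at position 4): ranking walks positions 4-3-2-1, expanding outward from the peak — single-peaked.
Cluster 3 (peak Alpha at position 1): ranking walks positions 1-2-3-4, expanding outward from the peak — single-peaked.
Cluster 4 (peak Gamma at position 3): ranking walks positions 3-4-2-1, expanding outward from the peak — single-peaked.
Cluster 5 (peak Eta at position 2): ranking walks positions 2-3-1-4, expanding outward from the peak — single-peaked.
Cluster 1 violates single-peakedness, so the profile is not single-peaked on this axis.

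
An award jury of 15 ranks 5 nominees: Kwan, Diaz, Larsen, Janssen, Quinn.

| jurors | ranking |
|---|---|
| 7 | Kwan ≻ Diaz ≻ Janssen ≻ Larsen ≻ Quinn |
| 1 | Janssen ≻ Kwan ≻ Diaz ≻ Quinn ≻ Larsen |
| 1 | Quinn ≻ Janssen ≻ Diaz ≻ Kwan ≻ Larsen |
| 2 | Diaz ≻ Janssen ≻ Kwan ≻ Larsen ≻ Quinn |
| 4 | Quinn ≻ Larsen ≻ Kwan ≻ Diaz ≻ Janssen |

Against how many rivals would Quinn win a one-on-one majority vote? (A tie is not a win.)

Quinn against each rival (15 jurors):
Quinn vs Kwan: Quinn is ranked higher on 1+4 = 5 ballots, Kwan on 10. Kwan wins 10–5.
Quinn vs Diaz: Diaz wins 10–5.
Quinn vs Larsen: Larsen wins 9–6.
Quinn vs Janssen: Janssen wins 10–5.
Quinn beats no one; loses to Kwan, Diaz, Larsen, Janssen — 0 pairwise wins.

0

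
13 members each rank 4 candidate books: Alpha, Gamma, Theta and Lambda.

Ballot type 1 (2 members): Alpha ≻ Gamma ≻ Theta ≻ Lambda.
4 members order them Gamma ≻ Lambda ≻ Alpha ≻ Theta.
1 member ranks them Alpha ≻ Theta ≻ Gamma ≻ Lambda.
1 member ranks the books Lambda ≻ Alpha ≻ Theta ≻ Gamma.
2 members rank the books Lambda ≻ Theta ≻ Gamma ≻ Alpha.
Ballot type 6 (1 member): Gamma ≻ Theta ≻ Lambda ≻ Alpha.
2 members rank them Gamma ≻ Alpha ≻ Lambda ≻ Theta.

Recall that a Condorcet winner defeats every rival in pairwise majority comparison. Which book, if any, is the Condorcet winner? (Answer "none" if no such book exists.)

Gamma

Pairwise majorities:
Alpha vs Gamma: Alpha is ranked higher on 2+1+1 = 4 ballots, Gamma on 9. Gamma wins 9–4.
Alpha vs Theta: Alpha is ranked higher on 2+4+1+1+2 = 10 ballots, Theta on 3. Alpha wins 10–3.
Alpha vs Lambda: Alpha is ranked higher on 2+1+2 = 5 ballots, Lambda on 8. Lambda wins 8–5.
Gamma vs Theta: 9 to 4, Gamma.
Gamma vs Lambda: 10 to 3, Gamma.
Theta vs Lambda: 2+1+1 = 4 for Theta, 9 for Lambda — Lambda by 9–4.
Only Gamma has no losses; Gamma is the Condorcet winner.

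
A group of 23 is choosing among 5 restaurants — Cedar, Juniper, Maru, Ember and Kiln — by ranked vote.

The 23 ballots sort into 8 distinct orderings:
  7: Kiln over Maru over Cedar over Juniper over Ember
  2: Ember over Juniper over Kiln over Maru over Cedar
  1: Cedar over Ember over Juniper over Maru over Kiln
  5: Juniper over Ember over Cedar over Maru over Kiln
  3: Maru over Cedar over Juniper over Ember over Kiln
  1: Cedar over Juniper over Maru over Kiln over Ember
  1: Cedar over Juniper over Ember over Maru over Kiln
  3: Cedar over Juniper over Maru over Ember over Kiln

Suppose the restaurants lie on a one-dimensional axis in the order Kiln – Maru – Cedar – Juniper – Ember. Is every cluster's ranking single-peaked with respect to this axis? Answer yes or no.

no

Axis positions: Kiln=1, Maru=2, Cedar=3, Juniper=4, Ember=5.
Cluster 1 (peak Kiln at position 1): ranking walks positions 1-2-3-4-5, expanding outward from the peak — single-peaked.
Cluster 2: ranking walks positions 5-4-1-2-3; Kiln is ranked above Cedar even though Cedar lies between Kiln and the peak Ember on the axis — preferences dip and rise again. Not single-peaked.
Cluster 3: ranking walks positions 3-5-4-2-1; Ember is ranked above Juniper even though Juniper lies between Ember and the peak Cedar on the axis — preferences dip and rise again. Not single-peaked.
Cluster 4 (peak Juniper at position 4): ranking walks positions 4-5-3-2-1, expanding outward from the peak — single-peaked.
Cluster 5 (peak Maru at position 2): ranking walks positions 2-3-4-5-1, expanding outward from the peak — single-peaked.
Cluster 6 (peak Cedar at position 3): ranking walks positions 3-4-2-1-5, expanding outward from the peak — single-peaked.
Cluster 7 (peak Cedar at position 3): ranking walks positions 3-4-5-2-1, expanding outward from the peak — single-peaked.
Cluster 8 (peak Cedar at position 3): ranking walks positions 3-4-2-5-1, expanding outward from the peak — single-peaked.
Cluster 2 violates single-peakedness, so the profile is not single-peaked on this axis.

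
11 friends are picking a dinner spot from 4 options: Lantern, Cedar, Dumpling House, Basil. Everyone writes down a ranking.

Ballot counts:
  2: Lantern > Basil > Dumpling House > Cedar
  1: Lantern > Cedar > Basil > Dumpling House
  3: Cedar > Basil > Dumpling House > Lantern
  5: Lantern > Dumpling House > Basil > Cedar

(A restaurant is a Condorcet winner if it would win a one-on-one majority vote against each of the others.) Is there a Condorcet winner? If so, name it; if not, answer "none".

Head-to-head results (11 friends):
Lantern–Cedar: Lantern 8–3.
Lantern vs Dumpling House: Lantern, 8–3.
Lantern vs Basil: Lantern wins 8–3.
Cedar vs Dumpling House: Dumpling House wins 7–4.
Cedar vs Basil: Basil, 7–4.
Dumpling House–Basil: Basil 6–5.
Lantern defeats every rival head-to-head and is the Condorcet winner.

Lantern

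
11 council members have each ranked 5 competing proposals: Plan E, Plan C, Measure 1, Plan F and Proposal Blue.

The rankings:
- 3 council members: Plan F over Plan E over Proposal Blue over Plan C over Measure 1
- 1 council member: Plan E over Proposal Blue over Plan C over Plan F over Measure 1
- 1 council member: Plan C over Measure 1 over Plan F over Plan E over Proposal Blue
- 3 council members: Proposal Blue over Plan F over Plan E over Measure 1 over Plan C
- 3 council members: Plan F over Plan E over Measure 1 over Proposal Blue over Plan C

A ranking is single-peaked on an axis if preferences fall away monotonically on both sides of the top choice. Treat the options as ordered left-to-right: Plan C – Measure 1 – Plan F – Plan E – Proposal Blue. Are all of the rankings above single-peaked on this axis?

no

Axis positions: Plan C=1, Measure 1=2, Plan F=3, Plan E=4, Proposal Blue=5.
Ballot type 1: ranking walks positions 3-4-5-1-2; Plan C is ranked above Measure 1 even though Measure 1 lies between Plan C and the peak Plan F on the axis — preferences dip and rise again. Not single-peaked.
Ballot type 2: ranking walks positions 4-5-1-3-2; Plan C is ranked above Plan F even though Plan F lies between Plan C and the peak Plan E on the axis — preferences dip and rise again. Not single-peaked.
Ballot type 3 (peak Plan C at position 1): ranking walks positions 1-2-3-4-5, expanding outward from the peak — single-peaked.
Ballot type 4: ranking walks positions 5-3-4-2-1; Plan F is ranked above Plan E even though Plan E lies between Plan F and the peak Proposal Blue on the axis — preferences dip and rise again. Not single-peaked.
Ballot type 5 (peak Plan F at position 3): ranking walks positions 3-4-2-5-1, expanding outward from the peak — single-peaked.
Ballot type 1 violates single-peakedness, so the profile is not single-peaked on this axis.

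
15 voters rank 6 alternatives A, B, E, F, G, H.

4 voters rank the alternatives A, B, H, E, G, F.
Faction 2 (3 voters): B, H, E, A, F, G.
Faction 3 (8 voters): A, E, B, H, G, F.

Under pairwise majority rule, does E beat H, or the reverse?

E

Ballots ranking E above H: 8.
Ballots ranking H above E: 15 − 8 = 7.
E wins the head-to-head 8–7.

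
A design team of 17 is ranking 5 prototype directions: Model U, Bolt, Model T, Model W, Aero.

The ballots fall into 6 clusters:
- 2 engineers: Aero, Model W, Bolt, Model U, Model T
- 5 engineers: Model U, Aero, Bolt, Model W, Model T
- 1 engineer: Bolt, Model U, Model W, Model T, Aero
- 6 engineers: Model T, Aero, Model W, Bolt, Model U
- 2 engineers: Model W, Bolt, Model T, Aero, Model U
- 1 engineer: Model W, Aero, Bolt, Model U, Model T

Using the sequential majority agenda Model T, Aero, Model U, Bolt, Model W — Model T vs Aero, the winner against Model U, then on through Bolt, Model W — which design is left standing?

Model W

Round 1: Model T vs Aero — 9–8, Model T advances.
Round 2: Model T vs Model U — 8–9, Model U advances.
Round 3: Model U vs Bolt — 5–12, Bolt advances.
Round 4: Bolt vs Model W — 6–11, Model W advances.
The agenda winner is Model W.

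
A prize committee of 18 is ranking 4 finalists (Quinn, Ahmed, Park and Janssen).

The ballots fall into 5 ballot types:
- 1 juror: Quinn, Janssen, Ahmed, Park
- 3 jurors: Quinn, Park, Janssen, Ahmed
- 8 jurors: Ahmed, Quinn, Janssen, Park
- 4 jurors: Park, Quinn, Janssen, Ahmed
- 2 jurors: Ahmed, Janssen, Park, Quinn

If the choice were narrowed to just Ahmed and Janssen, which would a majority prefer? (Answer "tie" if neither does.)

Ballots ranking Ahmed above Janssen: 8 + 2 = 10.
Ballots ranking Janssen above Ahmed: 18 − 10 = 8.
Ahmed wins the head-to-head 10–8.

Ahmed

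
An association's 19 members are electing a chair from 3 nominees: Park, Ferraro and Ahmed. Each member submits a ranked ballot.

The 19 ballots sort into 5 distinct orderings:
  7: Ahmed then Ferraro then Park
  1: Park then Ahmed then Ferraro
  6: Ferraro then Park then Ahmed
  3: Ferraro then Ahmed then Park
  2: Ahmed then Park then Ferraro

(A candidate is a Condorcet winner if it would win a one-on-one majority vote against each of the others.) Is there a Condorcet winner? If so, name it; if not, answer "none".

Ahmed

Pairwise majorities:
Park vs Ferraro: Ferraro wins 16–3.
Park vs Ahmed: Ahmed, 12–7.
Ferraro vs Ahmed: Ahmed, 10–9.
Ahmed defeats every rival head-to-head and is the Condorcet winner.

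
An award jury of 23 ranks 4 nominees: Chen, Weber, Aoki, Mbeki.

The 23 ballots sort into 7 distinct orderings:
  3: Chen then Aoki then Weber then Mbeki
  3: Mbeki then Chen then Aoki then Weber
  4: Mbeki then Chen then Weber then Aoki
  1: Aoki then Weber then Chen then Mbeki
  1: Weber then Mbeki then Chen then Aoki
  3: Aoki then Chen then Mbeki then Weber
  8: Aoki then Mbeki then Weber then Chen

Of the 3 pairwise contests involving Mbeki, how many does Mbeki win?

Mbeki against each rival (23 jurors):
Mbeki vs Chen: Mbeki wins 16–7.
Mbeki vs Weber: Mbeki is ranked higher on 3+4+3+8 = 18 ballots, Weber on 5. Mbeki wins 18–5.
Mbeki vs Aoki: Mbeki preferred on 3+4+1 = 8 ballots; Aoki wins 15–8.
Mbeki beats Chen, Weber; loses to Aoki — 2 pairwise wins.

2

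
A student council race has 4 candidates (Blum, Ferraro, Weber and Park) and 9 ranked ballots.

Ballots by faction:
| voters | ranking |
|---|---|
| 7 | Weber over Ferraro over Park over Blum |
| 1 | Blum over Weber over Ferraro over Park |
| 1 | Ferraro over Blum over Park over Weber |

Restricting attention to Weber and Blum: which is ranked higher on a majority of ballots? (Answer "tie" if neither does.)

Ballots ranking Weber above Blum: 7.
Ballots ranking Blum above Weber: 9 − 7 = 2.
Weber wins the head-to-head 7–2.

Weber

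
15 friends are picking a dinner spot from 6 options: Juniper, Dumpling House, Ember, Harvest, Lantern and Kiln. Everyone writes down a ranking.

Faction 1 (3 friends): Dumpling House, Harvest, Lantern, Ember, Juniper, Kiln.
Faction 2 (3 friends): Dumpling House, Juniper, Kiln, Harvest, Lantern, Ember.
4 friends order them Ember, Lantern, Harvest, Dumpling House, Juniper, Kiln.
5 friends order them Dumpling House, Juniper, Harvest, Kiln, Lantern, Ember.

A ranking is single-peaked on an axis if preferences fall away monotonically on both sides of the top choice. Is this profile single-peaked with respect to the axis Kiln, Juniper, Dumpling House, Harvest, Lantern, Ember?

yes

Axis positions: Kiln=1, Juniper=2, Dumpling House=3, Harvest=4, Lantern=5, Ember=6.
Faction 1 (peak Dumpling House at position 3): ranking walks positions 3-4-5-6-2-1, expanding outward from the peak — single-peaked.
Faction 2 (peak Dumpling House at position 3): ranking walks positions 3-2-1-4-5-6, expanding outward from the peak — single-peaked.
Faction 3 (peak Ember at position 6): ranking walks positions 6-5-4-3-2-1, expanding outward from the peak — single-peaked.
Faction 4 (peak Dumpling House at position 3): ranking walks positions 3-2-4-1-5-6, expanding outward from the peak — single-peaked.
Every ranking is single-peaked on this axis.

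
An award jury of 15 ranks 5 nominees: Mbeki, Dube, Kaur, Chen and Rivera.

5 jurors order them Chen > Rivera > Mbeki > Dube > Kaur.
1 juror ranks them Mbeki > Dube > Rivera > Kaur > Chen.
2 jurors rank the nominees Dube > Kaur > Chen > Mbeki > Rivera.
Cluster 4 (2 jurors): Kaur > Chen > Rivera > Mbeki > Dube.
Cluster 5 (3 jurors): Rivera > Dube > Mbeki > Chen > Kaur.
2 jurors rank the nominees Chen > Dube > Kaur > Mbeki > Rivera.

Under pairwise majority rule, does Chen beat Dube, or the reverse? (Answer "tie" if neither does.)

Ballots ranking Chen above Dube: 5 + 2 + 2 = 9.
Ballots ranking Dube above Chen: 15 − 9 = 6.
Chen wins the head-to-head 9–6.

Chen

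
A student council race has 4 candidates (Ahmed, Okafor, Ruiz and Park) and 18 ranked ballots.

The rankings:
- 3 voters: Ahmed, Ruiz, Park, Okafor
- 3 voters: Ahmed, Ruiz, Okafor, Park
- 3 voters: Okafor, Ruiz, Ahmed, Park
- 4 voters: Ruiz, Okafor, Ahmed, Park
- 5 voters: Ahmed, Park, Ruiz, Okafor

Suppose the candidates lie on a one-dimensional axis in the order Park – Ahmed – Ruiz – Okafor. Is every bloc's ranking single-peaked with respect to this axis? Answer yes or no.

Axis positions: Park=1, Ahmed=2, Ruiz=3, Okafor=4.
Bloc 1 (peak Ahmed at position 2): ranking walks positions 2-3-1-4, expanding outward from the peak — single-peaked.
Bloc 2 (peak Ahmed at position 2): ranking walks positions 2-3-4-1, expanding outward from the peak — single-peaked.
Bloc 3 (peak Okafor at position 4): ranking walks positions 4-3-2-1, expanding outward from the peak — single-peaked.
Bloc 4 (peak Ruiz at position 3): ranking walks positions 3-4-2-1, expanding outward from the peak — single-peaked.
Bloc 5 (peak Ahmed at position 2): ranking walks positions 2-1-3-4, expanding outward from the peak — single-peaked.
Every ranking is single-peaked on this axis.

yes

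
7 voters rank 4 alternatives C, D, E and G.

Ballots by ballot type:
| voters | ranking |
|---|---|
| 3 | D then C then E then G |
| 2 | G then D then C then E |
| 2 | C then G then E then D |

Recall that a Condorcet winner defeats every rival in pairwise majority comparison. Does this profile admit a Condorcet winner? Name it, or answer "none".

none

Pairwise majorities:
C vs D: 2 to 5, D.
C vs E: C preferred on 3+2+2 = 7 ballots; C wins 7–0.
C vs G: C, 5–2.
D vs E: D wins 5–2.
D vs G: G wins 4–3.
E vs G: E preferred on 3 ballots; G wins 4–3.
Every alternative loses at least once (C loses to D; D loses to G; E loses to C; G loses to C). The majority relation contains the cycle C beats G beats D beats C, so there is no Condorcet winner.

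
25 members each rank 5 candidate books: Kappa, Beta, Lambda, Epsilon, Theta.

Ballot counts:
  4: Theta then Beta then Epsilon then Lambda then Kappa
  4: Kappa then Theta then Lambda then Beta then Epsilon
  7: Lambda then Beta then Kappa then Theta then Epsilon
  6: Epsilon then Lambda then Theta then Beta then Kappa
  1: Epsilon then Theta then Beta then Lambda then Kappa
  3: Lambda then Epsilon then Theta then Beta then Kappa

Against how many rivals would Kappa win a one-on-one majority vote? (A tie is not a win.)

Kappa against each rival (25 members):
Kappa vs Beta: Beta wins 21–4.
Kappa–Lambda: Lambda 21–4.
Kappa vs Epsilon: 4+7 = 11 for Kappa, 14 for Epsilon — Epsilon by 14–11.
Kappa vs Theta: Theta wins 14–11.
Kappa beats no one; loses to Beta, Lambda, Epsilon, Theta — 0 pairwise wins.

0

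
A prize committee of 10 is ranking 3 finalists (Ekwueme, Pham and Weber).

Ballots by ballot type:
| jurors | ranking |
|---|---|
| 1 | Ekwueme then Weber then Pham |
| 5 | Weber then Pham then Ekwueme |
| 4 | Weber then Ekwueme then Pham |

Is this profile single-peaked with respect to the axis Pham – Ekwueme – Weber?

Axis positions: Pham=1, Ekwueme=2, Weber=3.
Ballot type 1 (peak Ekwueme at position 2): ranking walks positions 2-3-1, expanding outward from the peak — single-peaked.
Ballot type 2: ranking walks positions 3-1-2; Pham is ranked above Ekwueme even though Ekwueme lies between Pham and the peak Weber on the axis — preferences dip and rise again. Not single-peaked.
Ballot type 3 (peak Weber at position 3): ranking walks positions 3-2-1, expanding outward from the peak — single-peaked.
Ballot type 2 violates single-peakedness, so the profile is not single-peaked on this axis.

no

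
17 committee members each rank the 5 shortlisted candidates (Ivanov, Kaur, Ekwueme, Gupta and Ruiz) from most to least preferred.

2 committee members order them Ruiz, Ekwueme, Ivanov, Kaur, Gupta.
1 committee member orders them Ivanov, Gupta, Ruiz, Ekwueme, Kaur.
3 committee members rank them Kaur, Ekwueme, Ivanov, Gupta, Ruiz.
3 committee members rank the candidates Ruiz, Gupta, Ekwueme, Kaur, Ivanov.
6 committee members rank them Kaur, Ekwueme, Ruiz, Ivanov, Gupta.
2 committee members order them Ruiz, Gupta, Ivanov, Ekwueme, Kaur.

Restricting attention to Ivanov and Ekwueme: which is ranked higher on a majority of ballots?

Ballots ranking Ivanov above Ekwueme: 1 + 2 = 3.
Ballots ranking Ekwueme above Ivanov: 17 − 3 = 14.
Ekwueme wins the head-to-head 14–3.

Ekwueme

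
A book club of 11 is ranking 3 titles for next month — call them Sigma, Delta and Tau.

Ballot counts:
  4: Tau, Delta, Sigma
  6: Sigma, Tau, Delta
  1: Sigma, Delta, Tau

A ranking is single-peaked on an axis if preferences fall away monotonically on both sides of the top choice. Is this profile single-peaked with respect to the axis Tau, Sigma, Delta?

Axis positions: Tau=1, Sigma=2, Delta=3.
Group 1: ranking walks positions 1-3-2; Delta is ranked above Sigma even though Sigma lies between Delta and the peak Tau on the axis — preferences dip and rise again. Not single-peaked.
Group 2 (peak Sigma at position 2): ranking walks positions 2-1-3, expanding outward from the peak — single-peaked.
Group 3 (peak Sigma at position 2): ranking walks positions 2-3-1, expanding outward from the peak — single-peaked.
Group 1 violates single-peakedness, so the profile is not single-peaked on this axis.

no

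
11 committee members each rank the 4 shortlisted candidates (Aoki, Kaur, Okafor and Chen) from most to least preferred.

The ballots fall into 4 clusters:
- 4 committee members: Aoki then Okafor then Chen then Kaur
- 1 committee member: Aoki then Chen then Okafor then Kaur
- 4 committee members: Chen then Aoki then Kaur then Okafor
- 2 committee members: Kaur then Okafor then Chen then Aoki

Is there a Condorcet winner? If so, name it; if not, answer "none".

none

Pairwise majorities:
Aoki vs Kaur: Aoki is ranked higher on 4+1+4 = 9 ballots, Kaur on 2. Aoki wins 9–2.
Aoki vs Okafor: 9 to 2, Aoki.
Aoki vs Chen: Aoki preferred on 4+1 = 5 ballots; Chen wins 6–5.
Kaur vs Okafor: 6 to 5, Kaur.
Kaur vs Chen: Kaur preferred on 2 ballots; Chen wins 9–2.
Okafor vs Chen: Okafor is ranked higher on 4+2 = 6 ballots, Chen on 5. Okafor wins 6–5.
Every candidate loses at least once (Aoki loses to Chen; Kaur loses to Aoki; Okafor loses to Aoki; Chen loses to Okafor). The majority relation contains the cycle Aoki beats Okafor beats Chen beats Aoki, so there is no Condorcet winner.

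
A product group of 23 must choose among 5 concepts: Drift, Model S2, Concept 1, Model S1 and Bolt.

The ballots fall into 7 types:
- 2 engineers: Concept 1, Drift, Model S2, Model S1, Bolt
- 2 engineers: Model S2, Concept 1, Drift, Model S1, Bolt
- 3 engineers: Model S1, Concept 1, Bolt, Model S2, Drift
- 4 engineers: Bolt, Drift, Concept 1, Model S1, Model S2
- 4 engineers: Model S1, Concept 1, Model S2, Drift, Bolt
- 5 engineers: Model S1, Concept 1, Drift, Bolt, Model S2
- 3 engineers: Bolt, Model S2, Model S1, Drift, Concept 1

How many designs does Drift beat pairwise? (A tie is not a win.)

Drift against each rival (23 engineers):
Drift vs Model S2: Model S2, 12–11.
Drift–Concept 1: Concept 1 16–7.
Drift vs Model S1: Model S1, 15–8.
Drift vs Bolt: 2+2+4+5 = 13 for Drift, 10 for Bolt — Drift by 13–10.
Drift beats Bolt; loses to Model S2, Concept 1, Model S1 — 1 pairwise win.

1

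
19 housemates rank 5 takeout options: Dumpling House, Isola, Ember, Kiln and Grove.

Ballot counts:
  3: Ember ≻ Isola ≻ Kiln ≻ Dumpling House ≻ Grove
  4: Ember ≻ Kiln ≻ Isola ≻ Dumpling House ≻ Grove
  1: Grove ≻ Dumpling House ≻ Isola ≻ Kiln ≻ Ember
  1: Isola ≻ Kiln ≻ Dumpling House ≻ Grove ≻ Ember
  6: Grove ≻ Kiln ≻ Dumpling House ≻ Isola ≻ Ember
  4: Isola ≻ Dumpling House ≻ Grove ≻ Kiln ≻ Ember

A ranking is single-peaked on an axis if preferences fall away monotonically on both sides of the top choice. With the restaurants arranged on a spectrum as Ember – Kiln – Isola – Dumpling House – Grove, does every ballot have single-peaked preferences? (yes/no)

Axis positions: Ember=1, Kiln=2, Isola=3, Dumpling House=4, Grove=5.
Cluster 1: ranking walks positions 1-3-2-4-5; Isola is ranked above Kiln even though Kiln lies between Isola and the peak Ember on the axis — preferences dip and rise again. Not single-peaked.
Cluster 2 (peak Ember at position 1): ranking walks positions 1-2-3-4-5, expanding outward from the peak — single-peaked.
Cluster 3 (peak Grove at position 5): ranking walks positions 5-4-3-2-1, expanding outward from the peak — single-peaked.
Cluster 4 (peak Isola at position 3): ranking walks positions 3-2-4-5-1, expanding outward from the peak — single-peaked.
Cluster 5: ranking walks positions 5-2-4-3-1; Kiln is ranked above Dumpling House even though Dumpling House lies between Kiln and the peak Grove on the axis — preferences dip and rise again. Not single-peaked.
Cluster 6 (peak Isola at position 3): ranking walks positions 3-4-5-2-1, expanding outward from the peak — single-peaked.
Cluster 1 violates single-peakedness, so the profile is not single-peaked on this axis.

no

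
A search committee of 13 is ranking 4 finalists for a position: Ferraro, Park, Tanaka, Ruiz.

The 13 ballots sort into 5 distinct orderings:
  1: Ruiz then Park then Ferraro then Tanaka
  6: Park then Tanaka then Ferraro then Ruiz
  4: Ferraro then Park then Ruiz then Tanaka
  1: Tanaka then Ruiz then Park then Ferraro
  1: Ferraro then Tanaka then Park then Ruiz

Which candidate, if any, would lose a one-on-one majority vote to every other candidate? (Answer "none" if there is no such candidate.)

Ruiz

Head-to-head results (13 committee members):
Ferraro vs Park: 5 to 8, Park.
Ferraro vs Tanaka: Ferraro preferred on 1+4+1 = 6 ballots; Tanaka wins 7–6.
Ferraro vs Ruiz: 6+4+1 = 11 for Ferraro, 2 for Ruiz — Ferraro by 11–2.
Park vs Tanaka: 1+6+4 = 11 for Park, 2 for Tanaka — Park by 11–2.
Park vs Ruiz: Park preferred on 6+4+1 = 11 ballots; Park wins 11–2.
Tanaka vs Ruiz: 6+1+1 = 8 for Tanaka, 5 for Ruiz — Tanaka by 8–5.
Ruiz is beaten in every head-to-head and is the Condorcet loser.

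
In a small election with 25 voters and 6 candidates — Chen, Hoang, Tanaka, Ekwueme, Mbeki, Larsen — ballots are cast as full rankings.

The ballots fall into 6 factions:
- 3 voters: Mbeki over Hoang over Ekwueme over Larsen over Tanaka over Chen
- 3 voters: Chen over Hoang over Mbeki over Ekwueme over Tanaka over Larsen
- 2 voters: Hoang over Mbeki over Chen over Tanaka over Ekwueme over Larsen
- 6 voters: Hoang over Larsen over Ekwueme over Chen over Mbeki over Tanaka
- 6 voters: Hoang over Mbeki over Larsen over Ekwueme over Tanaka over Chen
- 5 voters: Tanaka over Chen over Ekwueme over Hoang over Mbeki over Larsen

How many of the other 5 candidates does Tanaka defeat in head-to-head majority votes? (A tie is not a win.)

Tanaka against each rival (25 voters):
Tanaka vs Chen: 14 to 11, Tanaka.
Tanaka vs Hoang: 5 for Tanaka, 20 for Hoang — Hoang by 20–5.
Tanaka–Ekwueme: Ekwueme 18–7.
Tanaka–Mbeki: Mbeki 20–5.
Tanaka vs Larsen: Tanaka preferred on 3+2+5 = 10 ballots; Larsen wins 15–10.
Tanaka beats Chen; loses to Hoang, Ekwueme, Mbeki, Larsen — 1 pairwise win.

1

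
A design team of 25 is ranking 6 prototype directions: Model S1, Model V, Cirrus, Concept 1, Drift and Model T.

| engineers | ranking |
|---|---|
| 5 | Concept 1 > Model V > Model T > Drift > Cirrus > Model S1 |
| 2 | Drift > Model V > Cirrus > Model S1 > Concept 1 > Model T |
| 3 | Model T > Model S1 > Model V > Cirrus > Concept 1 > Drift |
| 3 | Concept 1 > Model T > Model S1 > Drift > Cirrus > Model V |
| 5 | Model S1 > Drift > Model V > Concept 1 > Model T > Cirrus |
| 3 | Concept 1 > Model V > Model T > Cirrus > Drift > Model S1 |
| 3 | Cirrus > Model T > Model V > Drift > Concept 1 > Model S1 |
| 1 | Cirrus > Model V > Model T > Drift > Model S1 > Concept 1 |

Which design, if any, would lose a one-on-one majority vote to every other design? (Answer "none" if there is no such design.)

Pairwise majorities:
Model S1 vs Model V: 3+3+5 = 11 for Model S1, 14 for Model V — Model V by 14–11.
Model S1 vs Cirrus: Cirrus wins 14–11.
Model S1 vs Concept 1: 11 to 14, Concept 1.
Model S1 vs Drift: Drift, 14–11.
Model S1 vs Model T: Model S1 preferred on 2+5 = 7 ballots; Model T wins 18–7.
Model V vs Cirrus: Model V, 18–7.
Model V vs Concept 1: 2+3+5+3+1 = 14 for Model V, 11 for Concept 1 — Model V by 14–11.
Model V–Drift: Model V 15–10.
Model V vs Model T: Model V wins 16–9.
Cirrus vs Concept 1: Concept 1 wins 16–9.
Cirrus vs Drift: Drift, 15–10.
Cirrus vs Model T: Model T, 19–6.
Concept 1 vs Drift: Concept 1 preferred on 5+3+3+3 = 14 ballots; Concept 1 wins 14–11.
Concept 1 vs Model T: Concept 1 is ranked higher on 5+2+3+5+3 = 18 ballots, Model T on 7. Concept 1 wins 18–7.
Drift vs Model T: Model T, 18–7.
Only Model S1 has no wins; Model S1 is the Condorcet loser.

Model S1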